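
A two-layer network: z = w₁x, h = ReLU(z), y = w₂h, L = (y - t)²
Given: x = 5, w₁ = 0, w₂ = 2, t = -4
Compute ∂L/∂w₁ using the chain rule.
∂L/∂w₁ = 0

Forward pass:
z = w₁x = 0×5 = 0
h = ReLU(0) = 0
y = w₂h = 2×0 = 0

Backward pass:
∂L/∂y = 2(y - t) = 2(0 - -4) = 8
∂y/∂h = w₂ = 2
∂h/∂z = 0 (ReLU derivative)
∂z/∂w₁ = x = 5

∂L/∂w₁ = 8 × 2 × 0 × 5 = 0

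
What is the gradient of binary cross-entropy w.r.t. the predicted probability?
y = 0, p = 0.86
∂L/∂p = 7.143

∂L/∂p = -y/p + (1-y)/(1-p) = 0 + 1/0.14 = 7.143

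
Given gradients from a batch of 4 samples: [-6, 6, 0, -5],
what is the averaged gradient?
Average gradient = -1.25

Average = (1/4)(-6 + 6 + 0 + -5) = -5/4 = -1.25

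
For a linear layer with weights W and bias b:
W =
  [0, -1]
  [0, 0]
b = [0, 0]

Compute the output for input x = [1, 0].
y = [0, 0]

Wx = [0×1 + -1×0, 0×1 + 0×0]
   = [0, 0]
y = Wx + b = [0 + 0, 0 + 0] = [0, 0]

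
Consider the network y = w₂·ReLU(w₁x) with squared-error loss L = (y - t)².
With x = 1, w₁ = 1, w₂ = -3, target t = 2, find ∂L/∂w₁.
∂L/∂w₁ = 30

Forward pass:
z = w₁x = 1×1 = 1
h = ReLU(1) = 1
y = w₂h = -3×1 = -3

Backward pass:
∂L/∂y = 2(y - t) = 2(-3 - 2) = -10
∂y/∂h = w₂ = -3
∂h/∂z = 1 (ReLU derivative)
∂z/∂w₁ = x = 1

∂L/∂w₁ = -10 × -3 × 1 × 1 = 30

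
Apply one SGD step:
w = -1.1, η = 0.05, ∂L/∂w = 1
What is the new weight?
w_new = -1.15

w_new = w - η·∂L/∂w = -1.1 - 0.05×(1) = -1.1 - (0.05) = -1.15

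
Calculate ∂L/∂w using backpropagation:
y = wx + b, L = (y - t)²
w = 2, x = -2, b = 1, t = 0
∂L/∂w = 12

y = wx + b = (2)(-2) + 1 = -3
∂L/∂y = 2(y - t) = 2(-3 - 0) = -6
∂y/∂w = x = -2
∂L/∂w = ∂L/∂y · ∂y/∂w = -6 × -2 = 12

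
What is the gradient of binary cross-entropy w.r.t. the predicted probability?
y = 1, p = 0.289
∂L/∂p = -3.46

∂L/∂p = -y/p + (1-y)/(1-p) = -1/0.289 + 0 = -3.46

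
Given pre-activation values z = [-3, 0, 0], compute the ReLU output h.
h = [0, 0, 0]

ReLU applied element-wise: max(0,-3)=0, max(0,0)=0, max(0,0)=0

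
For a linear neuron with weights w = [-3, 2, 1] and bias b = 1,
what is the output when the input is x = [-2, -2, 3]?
y = 6

y = (-3)(-2) + (2)(-2) + (1)(3) + 1 = 6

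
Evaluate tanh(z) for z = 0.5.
0.4621

tanh(0.5) = (e^(0.5) - e^(-0.5))/(e^(0.5) + e^(-0.5)) = 0.4621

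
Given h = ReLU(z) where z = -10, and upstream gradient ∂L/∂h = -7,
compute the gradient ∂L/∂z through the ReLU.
∂L/∂z = 0

h = ReLU(-10) = 0
Since z < 0: ∂h/∂z = 0
∂L/∂z = ∂L/∂h · ∂h/∂z = -7 × 0 = 0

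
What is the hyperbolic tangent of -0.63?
-0.5581

tanh(-0.63) = (e^(-0.63) - e^(0.63))/(e^(-0.63) + e^(0.63)) = -0.5581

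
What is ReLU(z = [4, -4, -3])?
h = [4, 0, 0]

ReLU applied element-wise: max(0,4)=4, max(0,-4)=0, max(0,-3)=0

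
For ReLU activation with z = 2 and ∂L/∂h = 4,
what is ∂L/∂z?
∂L/∂z = 4

h = ReLU(2) = 2
Since z > 0: ∂h/∂z = 1
∂L/∂z = ∂L/∂h · ∂h/∂z = 4 × 1 = 4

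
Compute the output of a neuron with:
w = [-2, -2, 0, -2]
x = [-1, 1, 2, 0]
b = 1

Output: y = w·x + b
y = 1

y = (-2)(-1) + (-2)(1) + (0)(2) + (-2)(0) + 1 = 1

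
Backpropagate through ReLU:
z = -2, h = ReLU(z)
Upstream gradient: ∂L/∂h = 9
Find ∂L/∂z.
∂L/∂z = 0

h = ReLU(-2) = 0
Since z < 0: ∂h/∂z = 0
∂L/∂z = ∂L/∂h · ∂h/∂z = 9 × 0 = 0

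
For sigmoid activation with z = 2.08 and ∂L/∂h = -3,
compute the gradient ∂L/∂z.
∂L/∂z = -0.2962

σ(2.08) = 0.8889
σ'(2.08) = σ(2.08)(1 - σ(2.08)) = 0.8889 × 0.1111 = 0.09872
∂L/∂z = ∂L/∂h · σ'(z) = -3 × 0.09872 = -0.2962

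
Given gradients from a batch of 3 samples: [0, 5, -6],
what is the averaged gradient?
Average gradient = -0.3333

Average = (1/3)(0 + 5 + -6) = -1/3 = -0.3333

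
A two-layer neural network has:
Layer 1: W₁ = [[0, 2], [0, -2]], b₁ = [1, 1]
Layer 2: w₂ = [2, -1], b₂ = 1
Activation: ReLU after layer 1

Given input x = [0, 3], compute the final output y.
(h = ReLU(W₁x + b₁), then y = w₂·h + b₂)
y = 15

Layer 1 pre-activation: z₁ = [7, -5]
After ReLU: h = [7, 0]
Layer 2 output: y = 2×7 + -1×0 + 1 = 15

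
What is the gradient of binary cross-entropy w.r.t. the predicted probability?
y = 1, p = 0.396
∂L/∂p = -2.525

∂L/∂p = -y/p + (1-y)/(1-p) = -1/0.396 + 0 = -2.525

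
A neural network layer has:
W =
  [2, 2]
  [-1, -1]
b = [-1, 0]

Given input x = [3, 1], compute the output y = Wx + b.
y = [7, -4]

Wx = [2×3 + 2×1, -1×3 + -1×1]
   = [8, -4]
y = Wx + b = [8 + -1, -4 + 0] = [7, -4]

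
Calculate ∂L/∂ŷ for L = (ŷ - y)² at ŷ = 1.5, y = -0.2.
∂L/∂ŷ = 3.4

∂L/∂ŷ = 2(ŷ - y) = 2(1.5 - -0.2) = 2(1.7) = 3.4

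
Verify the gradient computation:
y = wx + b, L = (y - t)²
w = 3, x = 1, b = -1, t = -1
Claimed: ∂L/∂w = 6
Correct

y = (3)(1) + -1 = 2
∂L/∂y = 2(y - t) = 2(2 - -1) = 6
∂y/∂w = x = 1
∂L/∂w = 6 × 1 = 6

Claimed value: 6
Correct: The correct gradient is 6.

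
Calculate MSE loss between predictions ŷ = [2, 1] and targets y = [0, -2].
MSE = 6.5

MSE = (1/2)((2-0)² + (1--2)²) = (1/2)(4 + 9) = 6.5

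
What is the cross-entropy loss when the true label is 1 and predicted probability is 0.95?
L = 0.05129

L = -1·log(0.95) - 0·log(0.05) = -log(0.95) = 0.05129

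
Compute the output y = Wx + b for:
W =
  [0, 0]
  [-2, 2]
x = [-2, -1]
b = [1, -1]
y = [1, 1]

Wx = [0×-2 + 0×-1, -2×-2 + 2×-1]
   = [0, 2]
y = Wx + b = [0 + 1, 2 + -1] = [1, 1]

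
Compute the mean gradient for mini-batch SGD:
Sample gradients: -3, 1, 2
Average gradient = 0

Average = (1/3)(-3 + 1 + 2) = 0/3 = 0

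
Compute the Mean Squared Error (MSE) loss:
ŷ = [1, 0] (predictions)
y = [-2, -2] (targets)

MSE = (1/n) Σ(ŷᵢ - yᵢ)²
MSE = 6.5

MSE = (1/2)((1--2)² + (0--2)²) = (1/2)(9 + 4) = 6.5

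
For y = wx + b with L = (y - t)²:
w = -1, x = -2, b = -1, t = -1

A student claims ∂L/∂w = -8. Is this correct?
Correct

y = (-1)(-2) + -1 = 1
∂L/∂y = 2(y - t) = 2(1 - -1) = 4
∂y/∂w = x = -2
∂L/∂w = 4 × -2 = -8

Claimed value: -8
Correct: The correct gradient is -8.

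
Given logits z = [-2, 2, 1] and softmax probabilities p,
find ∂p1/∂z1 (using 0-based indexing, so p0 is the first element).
∂p1/∂z1 = 0.201

p = softmax(z) = [0.01321, 0.7214, 0.2654]
p1 = 0.7214

∂p1/∂z1 = p1(1 - p1) = 0.7214 × (1 - 0.7214) = 0.201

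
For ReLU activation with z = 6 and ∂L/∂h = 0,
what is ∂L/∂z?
∂L/∂z = 0

h = ReLU(6) = 6
Since z > 0: ∂h/∂z = 1
∂L/∂z = ∂L/∂h · ∂h/∂z = 0 × 1 = 0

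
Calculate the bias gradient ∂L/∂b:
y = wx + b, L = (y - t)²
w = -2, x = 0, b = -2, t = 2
∂L/∂b = -8

y = wx + b = (-2)(0) + -2 = -2
∂L/∂y = 2(y - t) = 2(-2 - 2) = -8
∂y/∂b = 1
∂L/∂b = ∂L/∂y · ∂y/∂b = -8 × 1 = -8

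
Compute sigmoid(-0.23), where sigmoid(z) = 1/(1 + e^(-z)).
0.4428

sigmoid(-0.23) = 1/(1 + e^(0.23)) = 1/(1 + 1.259) = 0.4428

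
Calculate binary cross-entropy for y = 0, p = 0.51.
L = 0.7133

L = -0·log(0.51) - 1·log(0.49) = -log(0.49) = 0.7133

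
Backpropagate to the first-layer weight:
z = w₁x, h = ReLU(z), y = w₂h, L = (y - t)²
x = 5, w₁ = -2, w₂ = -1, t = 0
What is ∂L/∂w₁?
∂L/∂w₁ = 0

Forward pass:
z = w₁x = -2×5 = -10
h = ReLU(-10) = 0
y = w₂h = -1×0 = 0

Backward pass:
∂L/∂y = 2(y - t) = 2(0 - 0) = 0
∂y/∂h = w₂ = -1
∂h/∂z = 0 (ReLU derivative)
∂z/∂w₁ = x = 5

∂L/∂w₁ = 0 × -1 × 0 × 5 = 0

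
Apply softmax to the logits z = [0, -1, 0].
p = [0.4223, 0.1554, 0.4223]

exp(z) = [1, 0.3679, 1]
Sum = 2.368
p = [0.4223, 0.1554, 0.4223]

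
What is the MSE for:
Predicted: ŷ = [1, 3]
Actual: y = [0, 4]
MSE = 1

MSE = (1/2)((1-0)² + (3-4)²) = (1/2)(1 + 1) = 1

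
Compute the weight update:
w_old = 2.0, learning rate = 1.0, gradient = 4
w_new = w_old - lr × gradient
w_new = -2

w_new = w - η·∂L/∂w = 2.0 - 1.0×(4) = 2.0 - (4) = -2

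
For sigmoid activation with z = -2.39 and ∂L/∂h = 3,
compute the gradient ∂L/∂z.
∂L/∂z = 0.2307

σ(-2.39) = 0.08394
σ'(-2.39) = σ(-2.39)(1 - σ(-2.39)) = 0.08394 × 0.9161 = 0.07689
∂L/∂z = ∂L/∂h · σ'(z) = 3 × 0.07689 = 0.2307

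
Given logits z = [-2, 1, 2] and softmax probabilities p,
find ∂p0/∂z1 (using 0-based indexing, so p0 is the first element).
∂p0/∂z1 = -0.003507

p = softmax(z) = [0.01321, 0.2654, 0.7214]
p0 = 0.01321, p1 = 0.2654

∂p0/∂z1 = -p0 × p1 = -0.01321 × 0.2654 = -0.003507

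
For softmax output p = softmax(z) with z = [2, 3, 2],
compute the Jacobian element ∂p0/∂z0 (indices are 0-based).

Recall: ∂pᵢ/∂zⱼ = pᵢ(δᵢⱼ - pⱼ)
∂p0/∂z0 = 0.167

p = softmax(z) = [0.2119, 0.5761, 0.2119]
p0 = 0.2119

∂p0/∂z0 = p0(1 - p0) = 0.2119 × (1 - 0.2119) = 0.167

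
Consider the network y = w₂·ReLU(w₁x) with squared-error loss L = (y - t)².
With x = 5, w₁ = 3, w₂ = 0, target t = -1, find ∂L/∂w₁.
∂L/∂w₁ = 0

Forward pass:
z = w₁x = 3×5 = 15
h = ReLU(15) = 15
y = w₂h = 0×15 = 0

Backward pass:
∂L/∂y = 2(y - t) = 2(0 - -1) = 2
∂y/∂h = w₂ = 0
∂h/∂z = 1 (ReLU derivative)
∂z/∂w₁ = x = 5

∂L/∂w₁ = 2 × 0 × 1 × 5 = 0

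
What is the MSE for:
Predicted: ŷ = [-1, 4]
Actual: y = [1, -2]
MSE = 20

MSE = (1/2)((-1-1)² + (4--2)²) = (1/2)(4 + 36) = 20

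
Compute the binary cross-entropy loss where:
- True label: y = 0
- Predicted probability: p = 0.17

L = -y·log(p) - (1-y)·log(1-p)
L = 0.1863

L = -0·log(0.17) - 1·log(0.83) = -log(0.83) = 0.1863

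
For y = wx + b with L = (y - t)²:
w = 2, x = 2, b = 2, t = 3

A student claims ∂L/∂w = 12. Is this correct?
Correct

y = (2)(2) + 2 = 6
∂L/∂y = 2(y - t) = 2(6 - 3) = 6
∂y/∂w = x = 2
∂L/∂w = 6 × 2 = 12

Claimed value: 12
Correct: The correct gradient is 12.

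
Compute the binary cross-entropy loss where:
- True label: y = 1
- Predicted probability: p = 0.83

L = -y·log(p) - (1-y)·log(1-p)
L = 0.1863

L = -1·log(0.83) - 0·log(0.17) = -log(0.83) = 0.1863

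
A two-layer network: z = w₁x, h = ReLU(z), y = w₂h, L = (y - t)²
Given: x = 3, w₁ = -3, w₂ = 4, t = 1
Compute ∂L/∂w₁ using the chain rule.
∂L/∂w₁ = 0

Forward pass:
z = w₁x = -3×3 = -9
h = ReLU(-9) = 0
y = w₂h = 4×0 = 0

Backward pass:
∂L/∂y = 2(y - t) = 2(0 - 1) = -2
∂y/∂h = w₂ = 4
∂h/∂z = 0 (ReLU derivative)
∂z/∂w₁ = x = 3

∂L/∂w₁ = -2 × 4 × 0 × 3 = 0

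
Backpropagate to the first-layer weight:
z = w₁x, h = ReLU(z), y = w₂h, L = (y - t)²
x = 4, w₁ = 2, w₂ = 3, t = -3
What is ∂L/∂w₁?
∂L/∂w₁ = 648

Forward pass:
z = w₁x = 2×4 = 8
h = ReLU(8) = 8
y = w₂h = 3×8 = 24

Backward pass:
∂L/∂y = 2(y - t) = 2(24 - -3) = 54
∂y/∂h = w₂ = 3
∂h/∂z = 1 (ReLU derivative)
∂z/∂w₁ = x = 4

∂L/∂w₁ = 54 × 3 × 1 × 4 = 648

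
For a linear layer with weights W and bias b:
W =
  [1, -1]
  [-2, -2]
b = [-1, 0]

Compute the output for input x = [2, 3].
y = [-2, -10]

Wx = [1×2 + -1×3, -2×2 + -2×3]
   = [-1, -10]
y = Wx + b = [-1 + -1, -10 + 0] = [-2, -10]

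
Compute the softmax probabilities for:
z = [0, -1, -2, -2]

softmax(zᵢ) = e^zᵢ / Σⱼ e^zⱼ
p = [0.6103, 0.2245, 0.0826, 0.0826]

exp(z) = [1, 0.3679, 0.1353, 0.1353]
Sum = 1.639
p = [0.6103, 0.2245, 0.0826, 0.0826]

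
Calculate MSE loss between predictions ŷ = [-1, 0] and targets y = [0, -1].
MSE = 1

MSE = (1/2)((-1-0)² + (0--1)²) = (1/2)(1 + 1) = 1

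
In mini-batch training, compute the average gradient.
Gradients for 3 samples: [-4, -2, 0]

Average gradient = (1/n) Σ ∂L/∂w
Average gradient = -2

Average = (1/3)(-4 + -2 + 0) = -6/3 = -2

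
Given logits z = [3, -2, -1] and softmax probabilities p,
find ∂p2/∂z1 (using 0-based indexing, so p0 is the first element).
∂p2/∂z1 = -0.0001175

p = softmax(z) = [0.9756, 0.006573, 0.01787]
p2 = 0.01787, p1 = 0.006573

∂p2/∂z1 = -p2 × p1 = -0.01787 × 0.006573 = -0.0001175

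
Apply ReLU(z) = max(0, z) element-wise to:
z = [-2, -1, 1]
h = [0, 0, 1]

ReLU applied element-wise: max(0,-2)=0, max(0,-1)=0, max(0,1)=1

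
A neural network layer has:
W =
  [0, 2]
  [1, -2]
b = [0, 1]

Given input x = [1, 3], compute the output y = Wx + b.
y = [6, -4]

Wx = [0×1 + 2×3, 1×1 + -2×3]
   = [6, -5]
y = Wx + b = [6 + 0, -5 + 1] = [6, -4]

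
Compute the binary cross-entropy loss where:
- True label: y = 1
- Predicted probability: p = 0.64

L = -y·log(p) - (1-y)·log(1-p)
L = 0.4463

L = -1·log(0.64) - 0·log(0.36) = -log(0.64) = 0.4463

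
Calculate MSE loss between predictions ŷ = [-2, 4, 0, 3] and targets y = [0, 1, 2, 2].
MSE = 4.5

MSE = (1/4)((-2-0)² + (4-1)² + (0-2)² + (3-2)²) = (1/4)(4 + 9 + 4 + 1) = 4.5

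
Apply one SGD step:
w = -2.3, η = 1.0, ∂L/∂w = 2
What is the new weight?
w_new = -4.3

w_new = w - η·∂L/∂w = -2.3 - 1.0×(2) = -2.3 - (2) = -4.3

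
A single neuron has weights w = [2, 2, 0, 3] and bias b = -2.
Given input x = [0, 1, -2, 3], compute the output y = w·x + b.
y = 9

y = (2)(0) + (2)(1) + (0)(-2) + (3)(3) + -2 = 9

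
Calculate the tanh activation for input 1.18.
0.8275

tanh(1.18) = (e^(1.18) - e^(-1.18))/(e^(1.18) + e^(-1.18)) = 0.8275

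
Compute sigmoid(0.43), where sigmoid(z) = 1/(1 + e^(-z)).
0.6059

sigmoid(0.43) = 1/(1 + e^(-0.43)) = 1/(1 + 0.6505) = 0.6059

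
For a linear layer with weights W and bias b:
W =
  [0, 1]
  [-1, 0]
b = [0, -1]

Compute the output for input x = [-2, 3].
y = [3, 1]

Wx = [0×-2 + 1×3, -1×-2 + 0×3]
   = [3, 2]
y = Wx + b = [3 + 0, 2 + -1] = [3, 1]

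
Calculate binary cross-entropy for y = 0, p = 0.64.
L = 1.022

L = -0·log(0.64) - 1·log(0.36) = -log(0.36) = 1.022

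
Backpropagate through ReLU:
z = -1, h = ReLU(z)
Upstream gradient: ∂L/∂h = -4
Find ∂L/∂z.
∂L/∂z = 0

h = ReLU(-1) = 0
Since z < 0: ∂h/∂z = 0
∂L/∂z = ∂L/∂h · ∂h/∂z = -4 × 0 = 0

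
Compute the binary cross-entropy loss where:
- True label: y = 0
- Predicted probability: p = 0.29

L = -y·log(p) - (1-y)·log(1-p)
L = 0.3425

L = -0·log(0.29) - 1·log(0.71) = -log(0.71) = 0.3425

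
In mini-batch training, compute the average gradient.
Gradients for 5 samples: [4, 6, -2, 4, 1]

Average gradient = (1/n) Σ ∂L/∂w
Average gradient = 2.6

Average = (1/5)(4 + 6 + -2 + 4 + 1) = 13/5 = 2.6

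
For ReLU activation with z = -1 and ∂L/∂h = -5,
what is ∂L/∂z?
∂L/∂z = 0

h = ReLU(-1) = 0
Since z < 0: ∂h/∂z = 0
∂L/∂z = ∂L/∂h · ∂h/∂z = -5 × 0 = 0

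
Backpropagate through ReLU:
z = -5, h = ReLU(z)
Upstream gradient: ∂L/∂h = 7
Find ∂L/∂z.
∂L/∂z = 0

h = ReLU(-5) = 0
Since z < 0: ∂h/∂z = 0
∂L/∂z = ∂L/∂h · ∂h/∂z = 7 × 0 = 0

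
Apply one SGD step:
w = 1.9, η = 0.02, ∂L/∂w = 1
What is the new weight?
w_new = 1.88

w_new = w - η·∂L/∂w = 1.9 - 0.02×(1) = 1.9 - (0.02) = 1.88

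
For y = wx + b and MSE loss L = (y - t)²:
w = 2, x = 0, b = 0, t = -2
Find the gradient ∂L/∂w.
∂L/∂w = 0

y = wx + b = (2)(0) + 0 = 0
∂L/∂y = 2(y - t) = 2(0 - -2) = 4
∂y/∂w = x = 0
∂L/∂w = ∂L/∂y · ∂y/∂w = 4 × 0 = 0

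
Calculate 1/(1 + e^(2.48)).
0.07727

sigmoid(-2.48) = 1/(1 + e^(2.48)) = 1/(1 + 11.94) = 0.07727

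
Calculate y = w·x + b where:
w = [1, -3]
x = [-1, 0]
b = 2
y = 1

y = (1)(-1) + (-3)(0) + 2 = 1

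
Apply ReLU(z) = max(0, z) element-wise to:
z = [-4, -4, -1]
h = [0, 0, 0]

ReLU applied element-wise: max(0,-4)=0, max(0,-4)=0, max(0,-1)=0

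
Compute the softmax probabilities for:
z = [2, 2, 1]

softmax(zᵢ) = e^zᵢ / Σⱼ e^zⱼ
p = [0.4223, 0.4223, 0.1554]

exp(z) = [7.389, 7.389, 2.718]
Sum = 17.5
p = [0.4223, 0.4223, 0.1554]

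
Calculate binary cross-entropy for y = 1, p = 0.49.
L = 0.7133

L = -1·log(0.49) - 0·log(0.51) = -log(0.49) = 0.7133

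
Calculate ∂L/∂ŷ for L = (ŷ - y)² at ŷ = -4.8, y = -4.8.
∂L/∂ŷ = 0.0

∂L/∂ŷ = 2(ŷ - y) = 2(-4.8 - -4.8) = 2(0.0) = 0.0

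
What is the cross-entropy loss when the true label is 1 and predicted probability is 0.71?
L = 0.3425

L = -1·log(0.71) - 0·log(0.29) = -log(0.71) = 0.3425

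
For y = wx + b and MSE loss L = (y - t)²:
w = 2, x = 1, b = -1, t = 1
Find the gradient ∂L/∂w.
∂L/∂w = 0

y = wx + b = (2)(1) + -1 = 1
∂L/∂y = 2(y - t) = 2(1 - 1) = 0
∂y/∂w = x = 1
∂L/∂w = ∂L/∂y · ∂y/∂w = 0 × 1 = 0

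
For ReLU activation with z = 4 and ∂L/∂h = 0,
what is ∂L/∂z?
∂L/∂z = 0

h = ReLU(4) = 4
Since z > 0: ∂h/∂z = 1
∂L/∂z = ∂L/∂h · ∂h/∂z = 0 × 1 = 0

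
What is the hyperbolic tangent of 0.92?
0.7259

tanh(0.92) = (e^(0.92) - e^(-0.92))/(e^(0.92) + e^(-0.92)) = 0.7259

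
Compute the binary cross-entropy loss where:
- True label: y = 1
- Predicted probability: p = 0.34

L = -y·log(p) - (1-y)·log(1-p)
L = 1.079

L = -1·log(0.34) - 0·log(0.66) = -log(0.34) = 1.079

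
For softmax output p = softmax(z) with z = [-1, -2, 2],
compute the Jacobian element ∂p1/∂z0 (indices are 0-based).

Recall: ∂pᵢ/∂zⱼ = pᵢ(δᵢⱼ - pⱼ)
∂p1/∂z0 = -0.0007993

p = softmax(z) = [0.04661, 0.01715, 0.9362]
p1 = 0.01715, p0 = 0.04661

∂p1/∂z0 = -p1 × p0 = -0.01715 × 0.04661 = -0.0007993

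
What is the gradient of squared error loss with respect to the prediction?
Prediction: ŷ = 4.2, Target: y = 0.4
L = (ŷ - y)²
∂L/∂ŷ = 7.6

∂L/∂ŷ = 2(ŷ - y) = 2(4.2 - 0.4) = 2(3.8) = 7.6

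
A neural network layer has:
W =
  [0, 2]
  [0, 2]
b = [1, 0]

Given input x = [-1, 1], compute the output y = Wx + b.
y = [3, 2]

Wx = [0×-1 + 2×1, 0×-1 + 2×1]
   = [2, 2]
y = Wx + b = [2 + 1, 2 + 0] = [3, 2]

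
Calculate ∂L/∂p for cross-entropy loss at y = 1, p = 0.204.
∂L/∂p = -4.902

∂L/∂p = -y/p + (1-y)/(1-p) = -1/0.204 + 0 = -4.902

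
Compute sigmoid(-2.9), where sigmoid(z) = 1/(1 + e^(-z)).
0.05215

sigmoid(-2.9) = 1/(1 + e^(2.9)) = 1/(1 + 18.17) = 0.05215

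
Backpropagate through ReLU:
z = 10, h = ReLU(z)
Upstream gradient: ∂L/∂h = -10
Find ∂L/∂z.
∂L/∂z = -10

h = ReLU(10) = 10
Since z > 0: ∂h/∂z = 1
∂L/∂z = ∂L/∂h · ∂h/∂z = -10 × 1 = -10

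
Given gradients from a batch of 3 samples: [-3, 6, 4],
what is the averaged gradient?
Average gradient = 2.333

Average = (1/3)(-3 + 6 + 4) = 7/3 = 2.333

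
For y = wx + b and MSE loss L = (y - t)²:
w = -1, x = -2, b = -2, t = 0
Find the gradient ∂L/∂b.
∂L/∂b = 0

y = wx + b = (-1)(-2) + -2 = 0
∂L/∂y = 2(y - t) = 2(0 - 0) = 0
∂y/∂b = 1
∂L/∂b = ∂L/∂y · ∂y/∂b = 0 × 1 = 0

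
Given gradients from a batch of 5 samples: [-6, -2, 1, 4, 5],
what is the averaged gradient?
Average gradient = 0.4

Average = (1/5)(-6 + -2 + 1 + 4 + 5) = 2/5 = 0.4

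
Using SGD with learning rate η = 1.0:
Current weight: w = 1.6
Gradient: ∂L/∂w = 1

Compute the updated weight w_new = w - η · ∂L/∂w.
w_new = 0.6

w_new = w - η·∂L/∂w = 1.6 - 1.0×(1) = 1.6 - (1) = 0.6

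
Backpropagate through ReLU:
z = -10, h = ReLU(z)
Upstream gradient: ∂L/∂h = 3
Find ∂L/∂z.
∂L/∂z = 0

h = ReLU(-10) = 0
Since z < 0: ∂h/∂z = 0
∂L/∂z = ∂L/∂h · ∂h/∂z = 3 × 0 = 0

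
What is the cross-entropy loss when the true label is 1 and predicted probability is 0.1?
L = 2.303

L = -1·log(0.1) - 0·log(0.9) = -log(0.1) = 2.303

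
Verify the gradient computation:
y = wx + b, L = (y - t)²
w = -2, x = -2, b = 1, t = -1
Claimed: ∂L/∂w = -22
Incorrect

y = (-2)(-2) + 1 = 5
∂L/∂y = 2(y - t) = 2(5 - -1) = 12
∂y/∂w = x = -2
∂L/∂w = 12 × -2 = -24

Claimed value: -22
Incorrect: The correct gradient is -24.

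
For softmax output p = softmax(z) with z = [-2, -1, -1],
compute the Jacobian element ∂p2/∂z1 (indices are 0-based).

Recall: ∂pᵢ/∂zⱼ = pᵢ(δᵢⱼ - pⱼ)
∂p2/∂z1 = -0.1784

p = softmax(z) = [0.1554, 0.4223, 0.4223]
p2 = 0.4223, p1 = 0.4223

∂p2/∂z1 = -p2 × p1 = -0.4223 × 0.4223 = -0.1784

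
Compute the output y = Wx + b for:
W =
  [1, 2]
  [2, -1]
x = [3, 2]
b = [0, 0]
y = [7, 4]

Wx = [1×3 + 2×2, 2×3 + -1×2]
   = [7, 4]
y = Wx + b = [7 + 0, 4 + 0] = [7, 4]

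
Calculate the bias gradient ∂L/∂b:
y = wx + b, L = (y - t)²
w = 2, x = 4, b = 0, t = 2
∂L/∂b = 12

y = wx + b = (2)(4) + 0 = 8
∂L/∂y = 2(y - t) = 2(8 - 2) = 12
∂y/∂b = 1
∂L/∂b = ∂L/∂y · ∂y/∂b = 12 × 1 = 12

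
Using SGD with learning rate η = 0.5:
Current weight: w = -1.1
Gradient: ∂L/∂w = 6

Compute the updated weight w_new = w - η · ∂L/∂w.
w_new = -4.1

w_new = w - η·∂L/∂w = -1.1 - 0.5×(6) = -1.1 - (3) = -4.1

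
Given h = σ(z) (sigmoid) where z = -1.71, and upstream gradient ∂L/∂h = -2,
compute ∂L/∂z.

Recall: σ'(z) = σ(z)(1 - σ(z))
∂L/∂z = -0.2594

σ(-1.71) = 0.1532
σ'(-1.71) = σ(-1.71)(1 - σ(-1.71)) = 0.1532 × 0.8468 = 0.1297
∂L/∂z = ∂L/∂h · σ'(z) = -2 × 0.1297 = -0.2594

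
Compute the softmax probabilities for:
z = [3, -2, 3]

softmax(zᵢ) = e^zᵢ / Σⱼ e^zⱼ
p = [0.4983, 0.0034, 0.4983]

exp(z) = [20.09, 0.1353, 20.09]
Sum = 40.31
p = [0.4983, 0.0034, 0.4983]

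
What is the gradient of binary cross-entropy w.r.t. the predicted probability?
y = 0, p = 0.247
∂L/∂p = 1.328

∂L/∂p = -y/p + (1-y)/(1-p) = 0 + 1/0.753 = 1.328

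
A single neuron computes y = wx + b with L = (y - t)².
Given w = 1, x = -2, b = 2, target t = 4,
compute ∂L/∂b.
∂L/∂b = -8

y = wx + b = (1)(-2) + 2 = 0
∂L/∂y = 2(y - t) = 2(0 - 4) = -8
∂y/∂b = 1
∂L/∂b = ∂L/∂y · ∂y/∂b = -8 × 1 = -8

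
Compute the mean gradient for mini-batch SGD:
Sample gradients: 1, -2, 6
Average gradient = 1.667

Average = (1/3)(1 + -2 + 6) = 5/3 = 1.667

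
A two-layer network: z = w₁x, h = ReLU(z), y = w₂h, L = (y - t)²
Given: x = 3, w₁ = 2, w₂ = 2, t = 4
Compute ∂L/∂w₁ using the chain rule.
∂L/∂w₁ = 96

Forward pass:
z = w₁x = 2×3 = 6
h = ReLU(6) = 6
y = w₂h = 2×6 = 12

Backward pass:
∂L/∂y = 2(y - t) = 2(12 - 4) = 16
∂y/∂h = w₂ = 2
∂h/∂z = 1 (ReLU derivative)
∂z/∂w₁ = x = 3

∂L/∂w₁ = 16 × 2 × 1 × 3 = 96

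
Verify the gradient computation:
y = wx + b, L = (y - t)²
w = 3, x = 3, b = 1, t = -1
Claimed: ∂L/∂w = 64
Incorrect

y = (3)(3) + 1 = 10
∂L/∂y = 2(y - t) = 2(10 - -1) = 22
∂y/∂w = x = 3
∂L/∂w = 22 × 3 = 66

Claimed value: 64
Incorrect: The correct gradient is 66.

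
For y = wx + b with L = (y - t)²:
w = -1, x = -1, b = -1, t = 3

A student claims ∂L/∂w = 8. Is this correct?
Incorrect

y = (-1)(-1) + -1 = 0
∂L/∂y = 2(y - t) = 2(0 - 3) = -6
∂y/∂w = x = -1
∂L/∂w = -6 × -1 = 6

Claimed value: 8
Incorrect: The correct gradient is 6.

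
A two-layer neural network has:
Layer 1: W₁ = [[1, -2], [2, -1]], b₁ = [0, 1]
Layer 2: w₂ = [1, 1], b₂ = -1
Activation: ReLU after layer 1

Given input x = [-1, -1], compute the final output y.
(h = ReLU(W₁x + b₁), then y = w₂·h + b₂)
y = 0

Layer 1 pre-activation: z₁ = [1, 0]
After ReLU: h = [1, 0]
Layer 2 output: y = 1×1 + 1×0 + -1 = 0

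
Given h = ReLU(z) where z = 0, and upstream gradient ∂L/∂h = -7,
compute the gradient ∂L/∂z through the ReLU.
∂L/∂z = 0

h = ReLU(0) = 0
At z = 0: ∂h/∂z = 0 (by convention)
∂L/∂z = ∂L/∂h · ∂h/∂z = -7 × 0 = 0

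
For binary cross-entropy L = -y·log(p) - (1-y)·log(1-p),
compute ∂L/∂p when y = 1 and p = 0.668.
∂L/∂p = -1.497

∂L/∂p = -y/p + (1-y)/(1-p) = -1/0.668 + 0 = -1.497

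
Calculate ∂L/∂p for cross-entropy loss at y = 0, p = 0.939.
∂L/∂p = 16.39

∂L/∂p = -y/p + (1-y)/(1-p) = 0 + 1/0.061 = 16.39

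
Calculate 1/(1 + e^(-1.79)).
0.8569

sigmoid(1.79) = 1/(1 + e^(-1.79)) = 1/(1 + 0.167) = 0.8569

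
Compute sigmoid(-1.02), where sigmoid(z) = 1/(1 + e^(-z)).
0.265

sigmoid(-1.02) = 1/(1 + e^(1.02)) = 1/(1 + 2.773) = 0.265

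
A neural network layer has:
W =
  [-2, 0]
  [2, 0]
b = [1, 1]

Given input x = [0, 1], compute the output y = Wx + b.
y = [1, 1]

Wx = [-2×0 + 0×1, 2×0 + 0×1]
   = [0, 0]
y = Wx + b = [0 + 1, 0 + 1] = [1, 1]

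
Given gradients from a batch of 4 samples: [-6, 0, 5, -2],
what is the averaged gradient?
Average gradient = -0.75

Average = (1/4)(-6 + 0 + 5 + -2) = -3/4 = -0.75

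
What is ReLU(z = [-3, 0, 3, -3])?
h = [0, 0, 3, 0]

ReLU applied element-wise: max(0,-3)=0, max(0,0)=0, max(0,3)=3, max(0,-3)=0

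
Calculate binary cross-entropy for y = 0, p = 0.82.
L = 1.715

L = -0·log(0.82) - 1·log(0.18) = -log(0.18) = 1.715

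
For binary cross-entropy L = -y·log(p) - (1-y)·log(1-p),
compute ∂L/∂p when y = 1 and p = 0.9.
∂L/∂p = -1.111

∂L/∂p = -y/p + (1-y)/(1-p) = -1/0.9 + 0 = -1.111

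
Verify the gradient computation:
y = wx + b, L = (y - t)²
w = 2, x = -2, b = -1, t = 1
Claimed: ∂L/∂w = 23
Incorrect

y = (2)(-2) + -1 = -5
∂L/∂y = 2(y - t) = 2(-5 - 1) = -12
∂y/∂w = x = -2
∂L/∂w = -12 × -2 = 24

Claimed value: 23
Incorrect: The correct gradient is 24.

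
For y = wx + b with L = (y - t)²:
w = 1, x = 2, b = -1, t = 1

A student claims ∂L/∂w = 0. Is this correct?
Correct

y = (1)(2) + -1 = 1
∂L/∂y = 2(y - t) = 2(1 - 1) = 0
∂y/∂w = x = 2
∂L/∂w = 0 × 2 = 0

Claimed value: 0
Correct: The correct gradient is 0.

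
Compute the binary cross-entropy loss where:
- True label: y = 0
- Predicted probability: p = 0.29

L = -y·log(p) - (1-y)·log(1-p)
L = 0.3425

L = -0·log(0.29) - 1·log(0.71) = -log(0.71) = 0.3425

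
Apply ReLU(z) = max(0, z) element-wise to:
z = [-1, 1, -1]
h = [0, 1, 0]

ReLU applied element-wise: max(0,-1)=0, max(0,1)=1, max(0,-1)=0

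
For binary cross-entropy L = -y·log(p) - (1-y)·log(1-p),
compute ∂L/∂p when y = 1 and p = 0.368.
∂L/∂p = -2.717

∂L/∂p = -y/p + (1-y)/(1-p) = -1/0.368 + 0 = -2.717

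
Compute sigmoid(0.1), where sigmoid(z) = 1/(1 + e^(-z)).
0.525

sigmoid(0.1) = 1/(1 + e^(-0.1)) = 1/(1 + 0.9048) = 0.525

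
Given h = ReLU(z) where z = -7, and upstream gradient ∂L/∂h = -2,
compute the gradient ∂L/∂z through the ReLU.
∂L/∂z = 0

h = ReLU(-7) = 0
Since z < 0: ∂h/∂z = 0
∂L/∂z = ∂L/∂h · ∂h/∂z = -2 × 0 = 0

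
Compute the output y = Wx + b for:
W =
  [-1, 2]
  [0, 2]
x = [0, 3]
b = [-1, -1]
y = [5, 5]

Wx = [-1×0 + 2×3, 0×0 + 2×3]
   = [6, 6]
y = Wx + b = [6 + -1, 6 + -1] = [5, 5]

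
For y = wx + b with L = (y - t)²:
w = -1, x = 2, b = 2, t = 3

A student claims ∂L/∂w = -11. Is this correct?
Incorrect

y = (-1)(2) + 2 = 0
∂L/∂y = 2(y - t) = 2(0 - 3) = -6
∂y/∂w = x = 2
∂L/∂w = -6 × 2 = -12

Claimed value: -11
Incorrect: The correct gradient is -12.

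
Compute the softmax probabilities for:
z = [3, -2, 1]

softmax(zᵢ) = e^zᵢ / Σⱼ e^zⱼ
p = [0.8756, 0.0059, 0.1185]

exp(z) = [20.09, 0.1353, 2.718]
Sum = 22.94
p = [0.8756, 0.0059, 0.1185]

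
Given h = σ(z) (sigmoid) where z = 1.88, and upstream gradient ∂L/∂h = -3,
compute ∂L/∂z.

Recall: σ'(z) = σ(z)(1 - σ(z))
∂L/∂z = -0.3446

σ(1.88) = 0.8676
σ'(1.88) = σ(1.88)(1 - σ(1.88)) = 0.8676 × 0.1324 = 0.1149
∂L/∂z = ∂L/∂h · σ'(z) = -3 × 0.1149 = -0.3446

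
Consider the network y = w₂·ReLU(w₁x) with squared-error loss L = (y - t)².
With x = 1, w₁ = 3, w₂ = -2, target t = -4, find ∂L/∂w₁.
∂L/∂w₁ = 8

Forward pass:
z = w₁x = 3×1 = 3
h = ReLU(3) = 3
y = w₂h = -2×3 = -6

Backward pass:
∂L/∂y = 2(y - t) = 2(-6 - -4) = -4
∂y/∂h = w₂ = -2
∂h/∂z = 1 (ReLU derivative)
∂z/∂w₁ = x = 1

∂L/∂w₁ = -4 × -2 × 1 × 1 = 8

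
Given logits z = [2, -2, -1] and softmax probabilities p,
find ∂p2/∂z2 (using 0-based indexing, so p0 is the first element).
∂p2/∂z2 = 0.04444

p = softmax(z) = [0.9362, 0.01715, 0.04661]
p2 = 0.04661

∂p2/∂z2 = p2(1 - p2) = 0.04661 × (1 - 0.04661) = 0.04444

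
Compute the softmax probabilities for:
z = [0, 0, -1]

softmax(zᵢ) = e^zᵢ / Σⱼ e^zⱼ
p = [0.4223, 0.4223, 0.1554]

exp(z) = [1, 1, 0.3679]
Sum = 2.368
p = [0.4223, 0.4223, 0.1554]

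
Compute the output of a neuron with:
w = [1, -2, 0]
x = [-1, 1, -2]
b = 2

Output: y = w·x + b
y = -1

y = (1)(-1) + (-2)(1) + (0)(-2) + 2 = -1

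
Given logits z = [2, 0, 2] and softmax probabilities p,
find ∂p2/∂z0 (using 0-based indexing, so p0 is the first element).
∂p2/∂z0 = -0.2193

p = softmax(z) = [0.4683, 0.06338, 0.4683]
p2 = 0.4683, p0 = 0.4683

∂p2/∂z0 = -p2 × p0 = -0.4683 × 0.4683 = -0.2193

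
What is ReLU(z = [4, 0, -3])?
h = [4, 0, 0]

ReLU applied element-wise: max(0,4)=4, max(0,0)=0, max(0,-3)=0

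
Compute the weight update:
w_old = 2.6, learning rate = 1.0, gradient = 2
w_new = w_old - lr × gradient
w_new = 0.6

w_new = w - η·∂L/∂w = 2.6 - 1.0×(2) = 2.6 - (2) = 0.6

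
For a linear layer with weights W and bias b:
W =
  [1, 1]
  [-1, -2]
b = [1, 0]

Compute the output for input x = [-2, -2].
y = [-3, 6]

Wx = [1×-2 + 1×-2, -1×-2 + -2×-2]
   = [-4, 6]
y = Wx + b = [-4 + 1, 6 + 0] = [-3, 6]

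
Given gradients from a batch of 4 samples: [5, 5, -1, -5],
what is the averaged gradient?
Average gradient = 1

Average = (1/4)(5 + 5 + -1 + -5) = 4/4 = 1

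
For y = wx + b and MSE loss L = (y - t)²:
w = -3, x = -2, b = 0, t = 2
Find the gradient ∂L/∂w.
∂L/∂w = -16

y = wx + b = (-3)(-2) + 0 = 6
∂L/∂y = 2(y - t) = 2(6 - 2) = 8
∂y/∂w = x = -2
∂L/∂w = ∂L/∂y · ∂y/∂w = 8 × -2 = -16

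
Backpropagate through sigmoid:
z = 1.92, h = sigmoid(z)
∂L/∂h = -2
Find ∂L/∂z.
∂L/∂z = -0.223

σ(1.92) = 0.8721
σ'(1.92) = σ(1.92)(1 - σ(1.92)) = 0.8721 × 0.1279 = 0.1115
∂L/∂z = ∂L/∂h · σ'(z) = -2 × 0.1115 = -0.223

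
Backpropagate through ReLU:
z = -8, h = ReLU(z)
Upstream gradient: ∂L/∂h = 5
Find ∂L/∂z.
∂L/∂z = 0

h = ReLU(-8) = 0
Since z < 0: ∂h/∂z = 0
∂L/∂z = ∂L/∂h · ∂h/∂z = 5 × 0 = 0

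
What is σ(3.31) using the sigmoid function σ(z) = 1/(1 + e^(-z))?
0.9648

sigmoid(3.31) = 1/(1 + e^(-3.31)) = 1/(1 + 0.03652) = 0.9648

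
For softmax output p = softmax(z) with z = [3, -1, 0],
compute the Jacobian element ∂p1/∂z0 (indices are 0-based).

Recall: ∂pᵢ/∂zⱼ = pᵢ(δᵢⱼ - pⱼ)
∂p1/∂z0 = -0.01605

p = softmax(z) = [0.9362, 0.01715, 0.04661]
p1 = 0.01715, p0 = 0.9362

∂p1/∂z0 = -p1 × p0 = -0.01715 × 0.9362 = -0.01605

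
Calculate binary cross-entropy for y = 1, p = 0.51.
L = 0.6733

L = -1·log(0.51) - 0·log(0.49) = -log(0.51) = 0.6733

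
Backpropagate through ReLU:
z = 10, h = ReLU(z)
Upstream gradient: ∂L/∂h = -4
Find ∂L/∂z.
∂L/∂z = -4

h = ReLU(10) = 10
Since z > 0: ∂h/∂z = 1
∂L/∂z = ∂L/∂h · ∂h/∂z = -4 × 1 = -4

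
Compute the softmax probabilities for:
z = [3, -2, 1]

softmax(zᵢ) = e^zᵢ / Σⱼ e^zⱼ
p = [0.8756, 0.0059, 0.1185]

exp(z) = [20.09, 0.1353, 2.718]
Sum = 22.94
p = [0.8756, 0.0059, 0.1185]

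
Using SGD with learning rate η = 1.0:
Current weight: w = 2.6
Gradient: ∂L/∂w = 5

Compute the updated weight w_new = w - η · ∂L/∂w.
w_new = -2.4

w_new = w - η·∂L/∂w = 2.6 - 1.0×(5) = 2.6 - (5) = -2.4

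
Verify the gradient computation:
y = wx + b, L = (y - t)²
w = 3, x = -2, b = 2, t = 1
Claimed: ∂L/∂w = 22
Incorrect

y = (3)(-2) + 2 = -4
∂L/∂y = 2(y - t) = 2(-4 - 1) = -10
∂y/∂w = x = -2
∂L/∂w = -10 × -2 = 20

Claimed value: 22
Incorrect: The correct gradient is 20.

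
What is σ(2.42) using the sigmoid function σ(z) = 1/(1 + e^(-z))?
0.9183

sigmoid(2.42) = 1/(1 + e^(-2.42)) = 1/(1 + 0.08892) = 0.9183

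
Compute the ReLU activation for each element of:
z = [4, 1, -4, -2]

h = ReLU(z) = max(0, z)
h = [4, 1, 0, 0]

ReLU applied element-wise: max(0,4)=4, max(0,1)=1, max(0,-4)=0, max(0,-2)=0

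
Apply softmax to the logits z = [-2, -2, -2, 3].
p = [0.0066, 0.0066, 0.0066, 0.9802]

exp(z) = [0.1353, 0.1353, 0.1353, 20.09]
Sum = 20.49
p = [0.0066, 0.0066, 0.0066, 0.9802]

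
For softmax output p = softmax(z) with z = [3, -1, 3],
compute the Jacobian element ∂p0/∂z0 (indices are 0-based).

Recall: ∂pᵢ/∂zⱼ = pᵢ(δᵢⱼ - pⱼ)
∂p0/∂z0 = 0.25

p = softmax(z) = [0.4955, 0.009075, 0.4955]
p0 = 0.4955

∂p0/∂z0 = p0(1 - p0) = 0.4955 × (1 - 0.4955) = 0.25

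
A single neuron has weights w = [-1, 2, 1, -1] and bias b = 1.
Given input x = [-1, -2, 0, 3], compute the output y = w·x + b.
y = -5

y = (-1)(-1) + (2)(-2) + (1)(0) + (-1)(3) + 1 = -5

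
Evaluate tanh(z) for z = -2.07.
-0.9687

tanh(-2.07) = (e^(-2.07) - e^(2.07))/(e^(-2.07) + e^(2.07)) = -0.9687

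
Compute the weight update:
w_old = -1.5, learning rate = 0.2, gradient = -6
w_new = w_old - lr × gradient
w_new = -0.3

w_new = w - η·∂L/∂w = -1.5 - 0.2×(-6) = -1.5 - (-1.2) = -0.3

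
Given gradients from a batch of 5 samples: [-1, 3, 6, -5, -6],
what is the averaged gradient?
Average gradient = -0.6

Average = (1/5)(-1 + 3 + 6 + -5 + -6) = -3/5 = -0.6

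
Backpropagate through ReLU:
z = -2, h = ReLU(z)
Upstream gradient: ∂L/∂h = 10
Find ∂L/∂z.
∂L/∂z = 0

h = ReLU(-2) = 0
Since z < 0: ∂h/∂z = 0
∂L/∂z = ∂L/∂h · ∂h/∂z = 10 × 0 = 0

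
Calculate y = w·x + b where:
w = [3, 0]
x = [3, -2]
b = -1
y = 8

y = (3)(3) + (0)(-2) + -1 = 8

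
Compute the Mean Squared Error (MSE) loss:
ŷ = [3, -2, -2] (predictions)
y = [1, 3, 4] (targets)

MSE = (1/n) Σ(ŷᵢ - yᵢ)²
MSE = 21.67

MSE = (1/3)((3-1)² + (-2-3)² + (-2-4)²) = (1/3)(4 + 25 + 36) = 21.67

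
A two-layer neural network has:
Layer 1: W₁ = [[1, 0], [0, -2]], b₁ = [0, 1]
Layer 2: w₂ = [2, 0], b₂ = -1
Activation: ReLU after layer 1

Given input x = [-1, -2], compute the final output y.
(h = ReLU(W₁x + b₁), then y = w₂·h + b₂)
y = -1

Layer 1 pre-activation: z₁ = [-1, 5]
After ReLU: h = [0, 5]
Layer 2 output: y = 2×0 + 0×5 + -1 = -1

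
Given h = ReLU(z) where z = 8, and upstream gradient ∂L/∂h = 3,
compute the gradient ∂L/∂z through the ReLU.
∂L/∂z = 3

h = ReLU(8) = 8
Since z > 0: ∂h/∂z = 1
∂L/∂z = ∂L/∂h · ∂h/∂z = 3 × 1 = 3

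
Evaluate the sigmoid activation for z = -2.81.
0.05679

sigmoid(-2.81) = 1/(1 + e^(2.81)) = 1/(1 + 16.61) = 0.05679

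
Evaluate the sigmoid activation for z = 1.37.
0.7974

sigmoid(1.37) = 1/(1 + e^(-1.37)) = 1/(1 + 0.2541) = 0.7974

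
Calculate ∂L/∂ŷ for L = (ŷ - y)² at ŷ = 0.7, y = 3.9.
∂L/∂ŷ = -6.4

∂L/∂ŷ = 2(ŷ - y) = 2(0.7 - 3.9) = 2(-3.2) = -6.4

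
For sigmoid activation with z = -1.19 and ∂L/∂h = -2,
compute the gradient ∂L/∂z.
∂L/∂z = -0.3577

σ(-1.19) = 0.2333
σ'(-1.19) = σ(-1.19)(1 - σ(-1.19)) = 0.2333 × 0.7667 = 0.1788
∂L/∂z = ∂L/∂h · σ'(z) = -2 × 0.1788 = -0.3577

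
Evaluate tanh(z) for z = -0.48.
-0.4462

tanh(-0.48) = (e^(-0.48) - e^(0.48))/(e^(-0.48) + e^(0.48)) = -0.4462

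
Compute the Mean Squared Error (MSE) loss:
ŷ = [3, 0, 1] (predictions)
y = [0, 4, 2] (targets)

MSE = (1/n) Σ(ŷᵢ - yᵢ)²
MSE = 8.667

MSE = (1/3)((3-0)² + (0-4)² + (1-2)²) = (1/3)(9 + 16 + 1) = 8.667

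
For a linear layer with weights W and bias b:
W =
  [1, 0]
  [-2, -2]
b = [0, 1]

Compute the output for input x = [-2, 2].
y = [-2, 1]

Wx = [1×-2 + 0×2, -2×-2 + -2×2]
   = [-2, 0]
y = Wx + b = [-2 + 0, 0 + 1] = [-2, 1]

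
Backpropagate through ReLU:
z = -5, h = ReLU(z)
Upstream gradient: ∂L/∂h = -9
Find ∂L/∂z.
∂L/∂z = 0

h = ReLU(-5) = 0
Since z < 0: ∂h/∂z = 0
∂L/∂z = ∂L/∂h · ∂h/∂z = -9 × 0 = 0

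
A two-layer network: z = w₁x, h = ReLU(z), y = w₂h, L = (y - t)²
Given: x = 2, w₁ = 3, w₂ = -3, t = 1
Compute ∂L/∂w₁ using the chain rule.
∂L/∂w₁ = 228

Forward pass:
z = w₁x = 3×2 = 6
h = ReLU(6) = 6
y = w₂h = -3×6 = -18

Backward pass:
∂L/∂y = 2(y - t) = 2(-18 - 1) = -38
∂y/∂h = w₂ = -3
∂h/∂z = 1 (ReLU derivative)
∂z/∂w₁ = x = 2

∂L/∂w₁ = -38 × -3 × 1 × 2 = 228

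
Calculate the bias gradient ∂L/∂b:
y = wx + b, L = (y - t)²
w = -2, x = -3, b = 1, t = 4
∂L/∂b = 6

y = wx + b = (-2)(-3) + 1 = 7
∂L/∂y = 2(y - t) = 2(7 - 4) = 6
∂y/∂b = 1
∂L/∂b = ∂L/∂y · ∂y/∂b = 6 × 1 = 6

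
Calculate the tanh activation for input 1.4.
0.8854

tanh(1.4) = (e^(1.4) - e^(-1.4))/(e^(1.4) + e^(-1.4)) = 0.8854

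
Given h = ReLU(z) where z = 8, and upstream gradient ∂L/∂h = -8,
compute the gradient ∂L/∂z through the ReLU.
∂L/∂z = -8

h = ReLU(8) = 8
Since z > 0: ∂h/∂z = 1
∂L/∂z = ∂L/∂h · ∂h/∂z = -8 × 1 = -8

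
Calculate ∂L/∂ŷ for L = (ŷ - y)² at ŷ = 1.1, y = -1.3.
∂L/∂ŷ = 4.8

∂L/∂ŷ = 2(ŷ - y) = 2(1.1 - -1.3) = 2(2.4) = 4.8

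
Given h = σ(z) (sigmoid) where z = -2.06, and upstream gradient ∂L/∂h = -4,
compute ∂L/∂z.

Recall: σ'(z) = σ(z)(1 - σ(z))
∂L/∂z = -0.4011

σ(-2.06) = 0.113
σ'(-2.06) = σ(-2.06)(1 - σ(-2.06)) = 0.113 × 0.887 = 0.1003
∂L/∂z = ∂L/∂h · σ'(z) = -4 × 0.1003 = -0.4011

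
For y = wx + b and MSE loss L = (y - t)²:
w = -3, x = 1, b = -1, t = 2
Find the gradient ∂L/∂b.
∂L/∂b = -12

y = wx + b = (-3)(1) + -1 = -4
∂L/∂y = 2(y - t) = 2(-4 - 2) = -12
∂y/∂b = 1
∂L/∂b = ∂L/∂y · ∂y/∂b = -12 × 1 = -12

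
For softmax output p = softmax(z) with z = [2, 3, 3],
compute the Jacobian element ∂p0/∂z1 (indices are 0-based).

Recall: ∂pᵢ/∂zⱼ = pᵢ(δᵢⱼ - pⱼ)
∂p0/∂z1 = -0.06561

p = softmax(z) = [0.1554, 0.4223, 0.4223]
p0 = 0.1554, p1 = 0.4223

∂p0/∂z1 = -p0 × p1 = -0.1554 × 0.4223 = -0.06561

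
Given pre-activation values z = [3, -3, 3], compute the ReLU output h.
h = [3, 0, 3]

ReLU applied element-wise: max(0,3)=3, max(0,-3)=0, max(0,3)=3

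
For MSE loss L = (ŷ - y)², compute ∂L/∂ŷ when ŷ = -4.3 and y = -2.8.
∂L/∂ŷ = -3.0

∂L/∂ŷ = 2(ŷ - y) = 2(-4.3 - -2.8) = 2(-1.5) = -3.0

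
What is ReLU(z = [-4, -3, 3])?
h = [0, 0, 3]

ReLU applied element-wise: max(0,-4)=0, max(0,-3)=0, max(0,3)=3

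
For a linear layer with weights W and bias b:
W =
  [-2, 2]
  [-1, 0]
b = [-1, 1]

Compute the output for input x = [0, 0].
y = [-1, 1]

Wx = [-2×0 + 2×0, -1×0 + 0×0]
   = [0, 0]
y = Wx + b = [0 + -1, 0 + 1] = [-1, 1]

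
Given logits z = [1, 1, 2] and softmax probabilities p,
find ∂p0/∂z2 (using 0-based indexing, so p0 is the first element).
∂p0/∂z2 = -0.1221

p = softmax(z) = [0.2119, 0.2119, 0.5761]
p0 = 0.2119, p2 = 0.5761

∂p0/∂z2 = -p0 × p2 = -0.2119 × 0.5761 = -0.1221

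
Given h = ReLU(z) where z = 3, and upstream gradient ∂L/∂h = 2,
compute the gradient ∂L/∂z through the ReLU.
∂L/∂z = 2

h = ReLU(3) = 3
Since z > 0: ∂h/∂z = 1
∂L/∂z = ∂L/∂h · ∂h/∂z = 2 × 1 = 2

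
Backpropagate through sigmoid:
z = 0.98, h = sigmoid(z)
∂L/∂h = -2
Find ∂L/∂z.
∂L/∂z = -0.3968

σ(0.98) = 0.7271
σ'(0.98) = σ(0.98)(1 - σ(0.98)) = 0.7271 × 0.2729 = 0.1984
∂L/∂z = ∂L/∂h · σ'(z) = -2 × 0.1984 = -0.3968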